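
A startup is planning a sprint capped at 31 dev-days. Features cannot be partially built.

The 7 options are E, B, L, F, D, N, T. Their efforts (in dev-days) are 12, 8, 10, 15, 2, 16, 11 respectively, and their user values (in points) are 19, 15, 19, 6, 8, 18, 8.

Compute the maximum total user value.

E + L + D: effort 12 + 10 + 2 = 24 ≤ 31, user value 19 + 19 + 8 = 46.
E + B + L: effort 12 + 8 + 10 = 30 ≤ 31, user value 19 + 15 + 19 = 53.
B + L + D + T: effort 8 + 10 + 2 + 11 = 31 ≤ 31, user value 15 + 19 + 8 + 8 = 50.
Best is E, B, and L with total user value 53.

53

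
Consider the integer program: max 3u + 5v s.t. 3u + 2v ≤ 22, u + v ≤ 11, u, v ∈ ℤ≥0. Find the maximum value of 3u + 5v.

(u,v)=(0,11) is feasible, giving 55.
(u,v)=(0,10) is feasible, giving 50.
No feasible integer point exceeds 55.

55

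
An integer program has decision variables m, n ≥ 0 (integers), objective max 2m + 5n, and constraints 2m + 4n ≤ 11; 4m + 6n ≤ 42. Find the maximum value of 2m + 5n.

Relaxing integrality, the LP optimum is 13.75 at (m,n) = (0, 2.75), which is not an integer point.
(m,n)=(1,2) is feasible, giving 12.
(m,n)=(0,2) is feasible, giving 10.
The best lattice point is (1,2), giving 12.

12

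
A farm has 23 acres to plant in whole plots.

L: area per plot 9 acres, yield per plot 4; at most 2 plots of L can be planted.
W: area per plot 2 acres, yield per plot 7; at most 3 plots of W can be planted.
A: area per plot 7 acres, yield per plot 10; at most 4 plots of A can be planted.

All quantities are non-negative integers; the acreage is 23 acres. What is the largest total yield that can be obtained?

W has the best ratio (7/2); taking only W gives at most 3×7 = 21 (stopped by the supply cap of 3).
Mixing does better — 3×W and 2×A: area 20 ≤ 23, yield 3·7 + 2·10 = 41.

41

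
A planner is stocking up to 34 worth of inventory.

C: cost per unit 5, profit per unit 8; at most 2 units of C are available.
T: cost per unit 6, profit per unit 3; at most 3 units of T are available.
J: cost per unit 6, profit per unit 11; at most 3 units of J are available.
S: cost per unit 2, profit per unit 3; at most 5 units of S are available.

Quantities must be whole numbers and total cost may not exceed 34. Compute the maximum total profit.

This is a bounded integer knapsack.
2×C, 3×J, and 3×S: cost 34 ≤ 34, profit 2·8 + 3·11 + 3·3 = 58.
1×C, 3×J, and 5×S: cost 33 ≤ 34, profit 1·8 + 3·11 + 5·3 = 56.
Best is 58.

58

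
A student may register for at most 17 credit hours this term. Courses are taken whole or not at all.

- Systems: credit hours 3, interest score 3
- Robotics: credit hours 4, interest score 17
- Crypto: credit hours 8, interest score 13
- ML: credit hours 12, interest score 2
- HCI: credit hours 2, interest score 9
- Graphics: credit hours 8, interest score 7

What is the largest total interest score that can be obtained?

Take Systems, Robotics, Crypto, and HCI: credit hours 3 + 4 + 8 + 2 = 17 ≤ 17, interest score 3 + 17 + 13 + 9 = 42.
No other feasible combination does better.

42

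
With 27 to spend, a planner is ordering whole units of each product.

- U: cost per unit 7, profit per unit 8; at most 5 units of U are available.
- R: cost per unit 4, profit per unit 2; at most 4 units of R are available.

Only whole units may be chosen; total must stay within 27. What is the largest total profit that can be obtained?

26

U has the best ratio (8/7); taking only U gives at most 3×8 = 24 (stopped by the cost limit).
Mixing does better — 3×U and 1×R: cost 25 ≤ 27, profit 3·8 + 1·2 = 26.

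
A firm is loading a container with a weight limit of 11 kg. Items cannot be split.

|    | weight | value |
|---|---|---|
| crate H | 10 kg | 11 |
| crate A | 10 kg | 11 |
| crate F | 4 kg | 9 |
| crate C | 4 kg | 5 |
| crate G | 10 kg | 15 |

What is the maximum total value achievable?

15

Allowing fractional choices, the relaxed optimum would be about 19.5, but items are indivisible.
crate F + crate C: weight 4 + 4 = 8 ≤ 11, value 9 + 5 = 14.
crate G: weight 10 ≤ 11, value 15.
Best is crate G with total value 15.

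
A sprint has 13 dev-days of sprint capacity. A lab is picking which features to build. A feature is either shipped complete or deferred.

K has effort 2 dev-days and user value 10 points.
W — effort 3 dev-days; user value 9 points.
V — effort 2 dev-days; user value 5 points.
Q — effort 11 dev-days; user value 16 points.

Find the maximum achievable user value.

Take K and Q: effort 2 + 11 = 13 ≤ 13, user value 10 + 16 = 26.
No other feasible combination does better.

26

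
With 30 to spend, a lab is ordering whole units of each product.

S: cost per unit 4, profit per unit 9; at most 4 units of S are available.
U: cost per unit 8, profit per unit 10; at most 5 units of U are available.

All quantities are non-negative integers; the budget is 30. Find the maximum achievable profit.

47

4×S and 1×U: cost 24 ≤ 30, profit 4·9 + 1·10 = 46.
3×S and 2×U: cost 28 ≤ 30, profit 3·9 + 2·10 = 47.
Best is 47.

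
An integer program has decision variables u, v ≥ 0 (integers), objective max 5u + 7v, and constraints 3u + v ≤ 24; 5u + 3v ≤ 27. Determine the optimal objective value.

63

(u,v)=(0,9): 3·0+1·9=9≤24, 5·0+3·9=27≤27, objective 63.
(u,v)=(0,8): 3·0+1·8=8≤24, 5·0+3·8=24≤27, objective 56.
The best lattice point is (0,9), giving 63.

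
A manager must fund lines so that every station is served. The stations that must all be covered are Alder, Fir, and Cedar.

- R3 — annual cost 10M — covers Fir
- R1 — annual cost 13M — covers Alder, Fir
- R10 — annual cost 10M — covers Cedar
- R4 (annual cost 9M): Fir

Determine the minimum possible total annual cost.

Choose R1 and R10: together they cover Alder, Fir, Cedar — every station.
Total annual cost: 13 + 10 = 23.

23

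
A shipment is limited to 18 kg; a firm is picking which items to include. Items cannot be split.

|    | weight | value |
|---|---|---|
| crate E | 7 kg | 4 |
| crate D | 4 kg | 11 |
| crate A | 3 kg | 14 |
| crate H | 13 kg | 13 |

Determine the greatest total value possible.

Allowing fractional choices, the relaxed optimum would be about 36.0, but items are indivisible.
crate E + crate D + crate A: weight 7 + 4 + 3 = 14 ≤ 18, value 4 + 11 + 14 = 29.
crate A + crate H: weight 3 + 13 = 16 ≤ 18, value 14 + 13 = 27.
crate D + crate A: weight 4 + 3 = 7 ≤ 18, value 11 + 14 = 25.
Best is crate E, crate D, and crate A with total value 29.

29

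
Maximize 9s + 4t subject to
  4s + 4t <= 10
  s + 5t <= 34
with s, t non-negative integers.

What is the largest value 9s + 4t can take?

Relaxing integrality, the LP optimum is 22.50 at (s,t) = (2.5, 0), which is not an integer point.
(s,t)=(2,0): 4·2+4·0=8≤10, 1·2+5·0=2≤34, objective 18.
(s,t)=(1,1): 4·1+4·1=8≤10, 1·1+5·1=6≤34, objective 13.
The best lattice point is (2,0), giving 18.

18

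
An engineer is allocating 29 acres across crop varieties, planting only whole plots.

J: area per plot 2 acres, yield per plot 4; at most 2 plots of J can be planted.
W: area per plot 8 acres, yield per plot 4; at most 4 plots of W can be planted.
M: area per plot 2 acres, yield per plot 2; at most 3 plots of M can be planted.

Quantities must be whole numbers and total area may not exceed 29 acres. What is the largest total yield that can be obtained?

2×J, 2×W, and 3×M: area 26 ≤ 29, yield 2·4 + 2·4 + 3·2 = 22.
2×J, 2×W, and 2×M: area 24 ≤ 29, yield 2·4 + 2·4 + 2·2 = 20.
Best is 22.

22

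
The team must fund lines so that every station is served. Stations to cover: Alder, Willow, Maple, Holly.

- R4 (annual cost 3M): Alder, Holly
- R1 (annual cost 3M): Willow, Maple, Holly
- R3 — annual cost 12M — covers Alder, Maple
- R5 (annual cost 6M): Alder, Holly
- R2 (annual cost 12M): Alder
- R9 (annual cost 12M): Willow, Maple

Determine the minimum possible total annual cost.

This is a weighted set-cover instance.
Choose R4 and R1: together they cover Alder, Willow, Maple, Holly — every station.
Total annual cost: 3 + 3 = 6.
No cover costs less than 6.

6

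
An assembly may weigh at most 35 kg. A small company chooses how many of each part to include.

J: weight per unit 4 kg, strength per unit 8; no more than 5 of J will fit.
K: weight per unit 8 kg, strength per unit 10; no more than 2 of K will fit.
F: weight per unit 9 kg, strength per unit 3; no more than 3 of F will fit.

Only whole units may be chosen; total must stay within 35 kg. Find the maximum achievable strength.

52

J has the best ratio (8/4); taking only J gives at most 5×8 = 40 (stopped by the supply cap of 5).
Mixing does better — 4×J and 2×K: weight 32 ≤ 35, strength 4·8 + 2·10 = 52.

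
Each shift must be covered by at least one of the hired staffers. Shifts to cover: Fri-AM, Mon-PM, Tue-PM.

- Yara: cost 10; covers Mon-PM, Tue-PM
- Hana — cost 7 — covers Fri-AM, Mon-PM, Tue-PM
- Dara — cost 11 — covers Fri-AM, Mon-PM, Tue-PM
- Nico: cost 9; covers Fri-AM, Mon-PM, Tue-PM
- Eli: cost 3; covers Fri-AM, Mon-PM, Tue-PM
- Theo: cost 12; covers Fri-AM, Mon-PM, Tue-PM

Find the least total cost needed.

Eli alone covers Fri-AM, Mon-PM, Tue-PM — every shift.
Total cost: 3.
No cover costs less than 3.

3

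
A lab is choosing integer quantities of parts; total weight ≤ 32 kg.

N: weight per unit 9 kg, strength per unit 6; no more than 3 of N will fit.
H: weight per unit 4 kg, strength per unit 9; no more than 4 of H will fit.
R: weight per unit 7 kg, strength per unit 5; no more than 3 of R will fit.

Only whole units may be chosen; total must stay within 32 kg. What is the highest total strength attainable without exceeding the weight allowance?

H has the best ratio (9/4); taking only H gives at most 4×9 = 36 (stopped by the supply cap of 4).
Mixing does better — 1×N, 4×H, and 1×R: weight 32 ≤ 32, strength 1·6 + 4·9 + 1·5 = 47.

47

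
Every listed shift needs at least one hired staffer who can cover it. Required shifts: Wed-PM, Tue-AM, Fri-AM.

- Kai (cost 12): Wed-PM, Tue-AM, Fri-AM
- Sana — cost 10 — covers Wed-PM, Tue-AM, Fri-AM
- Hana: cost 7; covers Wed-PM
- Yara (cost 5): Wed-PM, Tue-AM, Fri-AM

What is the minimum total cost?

5

Yara alone covers Wed-PM, Tue-AM, Fri-AM — every shift.
Total cost: 5.
No cover costs less than 5.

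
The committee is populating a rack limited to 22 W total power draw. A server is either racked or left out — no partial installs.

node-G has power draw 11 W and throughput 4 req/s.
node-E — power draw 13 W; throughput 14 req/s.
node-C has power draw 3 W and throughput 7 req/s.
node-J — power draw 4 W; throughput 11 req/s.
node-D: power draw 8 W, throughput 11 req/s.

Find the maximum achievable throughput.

32

Treat it as a binary knapsack problem.
Allowing fractional choices, the relaxed optimum would be about 36.5, but servers are indivisible.
node-C + node-J + node-D: power draw 3 + 4 + 8 = 15 ≤ 22, throughput 7 + 11 + 11 = 29.
node-E + node-C + node-J: power draw 13 + 3 + 4 = 20 ≤ 22, throughput 14 + 7 + 11 = 32.
Best is node-E, node-C, and node-J with total throughput 32.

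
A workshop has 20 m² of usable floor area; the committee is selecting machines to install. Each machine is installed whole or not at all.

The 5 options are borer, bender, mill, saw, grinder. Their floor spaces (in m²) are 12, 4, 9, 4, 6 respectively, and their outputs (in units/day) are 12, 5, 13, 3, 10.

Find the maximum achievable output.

Allowing fractional choices, the relaxed optimum would be about 29.0, but machines are indivisible.
bender + mill + grinder: floor space 4 + 9 + 6 = 19 ≤ 20, output 5 + 13 + 10 = 28.
mill + saw + grinder: floor space 9 + 4 + 6 = 19 ≤ 20, output 13 + 3 + 10 = 26.
Best is bender, mill, and grinder with total output 28.

28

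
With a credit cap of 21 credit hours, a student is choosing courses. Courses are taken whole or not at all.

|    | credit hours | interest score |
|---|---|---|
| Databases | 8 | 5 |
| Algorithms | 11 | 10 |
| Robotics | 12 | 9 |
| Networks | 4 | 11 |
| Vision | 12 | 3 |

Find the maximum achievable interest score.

Allowing fractional choices, the relaxed optimum would be about 25.5, but courses are indivisible.
Algorithms + Networks: credit hours 11 + 4 = 15 ≤ 21, interest score 10 + 11 = 21.
Databases + Networks: credit hours 8 + 4 = 12 ≤ 21, interest score 5 + 11 = 16.
Robotics + Networks: credit hours 12 + 4 = 16 ≤ 21, interest score 9 + 11 = 20.
Best is Algorithms and Networks with total interest score 21.

21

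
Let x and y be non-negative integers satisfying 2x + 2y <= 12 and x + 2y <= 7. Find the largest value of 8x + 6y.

48

(x,y)=(6,0) is feasible, giving 48.
(x,y)=(5,1) is feasible, giving 46.
(x,y)=(5,0) is feasible, giving 40.
Maximum is 48 at (x,y)=(6,0).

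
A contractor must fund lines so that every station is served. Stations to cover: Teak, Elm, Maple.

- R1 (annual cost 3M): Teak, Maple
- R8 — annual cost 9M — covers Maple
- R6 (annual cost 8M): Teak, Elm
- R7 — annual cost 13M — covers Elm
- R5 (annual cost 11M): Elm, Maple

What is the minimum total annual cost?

11

Choose R1 and R6: together they cover Teak, Elm, Maple — every station.
Total annual cost: 3 + 8 = 11.
No cover costs less than 11.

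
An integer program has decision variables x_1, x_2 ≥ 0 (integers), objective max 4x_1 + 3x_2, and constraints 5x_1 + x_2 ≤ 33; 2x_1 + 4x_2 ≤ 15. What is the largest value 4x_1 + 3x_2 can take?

The continuous relaxation peaks at (6.5, 0.5) with value 27.50; rounding to a feasible lattice point costs some objective.
(x_1,x_2)=(6,0): 5·6+1·0=30≤33, 2·6+4·0=12≤15, objective 24.
(x_1,x_2)=(5,1): 5·5+1·1=26≤33, 2·5+4·1=14≤15, objective 23.
(x_1,x_2)=(5,0): 5·5+1·0=25≤33, 2·5+4·0=10≤15, objective 20.
The best lattice point is (6,0), giving 24.

24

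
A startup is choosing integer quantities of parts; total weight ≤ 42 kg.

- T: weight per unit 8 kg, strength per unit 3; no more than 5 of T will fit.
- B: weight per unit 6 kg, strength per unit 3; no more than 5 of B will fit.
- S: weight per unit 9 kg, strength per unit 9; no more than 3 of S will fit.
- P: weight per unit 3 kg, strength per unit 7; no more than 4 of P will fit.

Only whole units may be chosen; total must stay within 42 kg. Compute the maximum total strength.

3×S and 4×P: weight 39 ≤ 42, strength 3·9 + 4·7 = 55.
2×B, 2×S, and 4×P: weight 42 ≤ 42, strength 2·3 + 2·9 + 4·7 = 52.
Best is 55.

55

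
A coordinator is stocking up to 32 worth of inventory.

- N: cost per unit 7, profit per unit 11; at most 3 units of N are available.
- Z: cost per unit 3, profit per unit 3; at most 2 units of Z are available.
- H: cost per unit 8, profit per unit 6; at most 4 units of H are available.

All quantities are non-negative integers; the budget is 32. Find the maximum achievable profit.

42

Take 3×N, 1×Z, and 1×H: cost 32 ≤ 32, profit 3·11 + 1·3 + 1·6 = 42.
N has the best ratio (11/7) and is taken to its limit of 3; remaining capacity is filled optimally with the others.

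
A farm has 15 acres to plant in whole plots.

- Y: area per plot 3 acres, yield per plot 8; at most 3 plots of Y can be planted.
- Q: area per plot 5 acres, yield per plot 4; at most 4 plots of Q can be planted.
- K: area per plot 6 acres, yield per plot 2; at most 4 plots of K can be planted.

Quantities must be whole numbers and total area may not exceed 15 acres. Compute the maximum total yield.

28

Y has the best ratio (8/3); taking only Y gives at most 3×8 = 24 (stopped by the supply cap of 3).
Mixing does better — 3×Y and 1×Q: area 14 ≤ 15, yield 3·8 + 1·4 = 28.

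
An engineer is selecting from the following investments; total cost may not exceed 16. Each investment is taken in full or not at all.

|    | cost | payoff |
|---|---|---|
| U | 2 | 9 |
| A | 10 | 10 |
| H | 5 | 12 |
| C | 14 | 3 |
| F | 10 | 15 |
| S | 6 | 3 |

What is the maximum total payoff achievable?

Allowing fractional choices, the relaxed optimum would be about 34.5, but investments are indivisible.
U + H + S: cost 2 + 5 + 6 = 13 ≤ 16, payoff 9 + 12 + 3 = 24.
H + F: cost 5 + 10 = 15 ≤ 16, payoff 12 + 15 = 27.
U + F: cost 2 + 10 = 12 ≤ 16, payoff 9 + 15 = 24.
Best is H and F with total payoff 27.

27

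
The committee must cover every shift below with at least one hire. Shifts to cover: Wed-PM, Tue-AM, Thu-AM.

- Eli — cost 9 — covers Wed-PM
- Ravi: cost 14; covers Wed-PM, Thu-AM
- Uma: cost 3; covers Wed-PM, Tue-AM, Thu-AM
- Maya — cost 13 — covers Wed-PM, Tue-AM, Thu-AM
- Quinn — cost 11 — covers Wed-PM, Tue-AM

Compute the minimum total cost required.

3

Uma alone covers Wed-PM, Tue-AM, Thu-AM — every shift.
Total cost: 3.
No cover costs less than 3.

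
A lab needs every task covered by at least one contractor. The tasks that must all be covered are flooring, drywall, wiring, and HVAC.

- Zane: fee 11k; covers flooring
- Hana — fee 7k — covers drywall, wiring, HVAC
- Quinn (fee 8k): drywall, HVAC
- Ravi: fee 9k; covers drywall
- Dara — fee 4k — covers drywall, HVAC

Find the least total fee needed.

18

The greedy cost-per-new-task heuristic would pick Dara, Hana, and Zane for 22, but a cheaper cover exists.
Choose Zane and Hana: together they cover flooring, drywall, wiring, HVAC — every task.
Total fee: 11 + 7 = 18.
No cover costs less than 18.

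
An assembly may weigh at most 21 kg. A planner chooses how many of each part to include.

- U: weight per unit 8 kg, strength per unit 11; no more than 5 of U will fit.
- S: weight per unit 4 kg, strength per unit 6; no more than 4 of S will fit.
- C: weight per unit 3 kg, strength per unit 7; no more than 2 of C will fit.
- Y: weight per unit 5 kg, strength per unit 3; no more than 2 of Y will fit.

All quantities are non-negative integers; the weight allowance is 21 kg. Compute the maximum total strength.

C has the best ratio (7/3); taking only C gives at most 2×7 = 14 (stopped by the supply cap of 2).
Mixing does better — 3×S and 2×C: weight 18 ≤ 21, strength 3·6 + 2·7 = 32.

32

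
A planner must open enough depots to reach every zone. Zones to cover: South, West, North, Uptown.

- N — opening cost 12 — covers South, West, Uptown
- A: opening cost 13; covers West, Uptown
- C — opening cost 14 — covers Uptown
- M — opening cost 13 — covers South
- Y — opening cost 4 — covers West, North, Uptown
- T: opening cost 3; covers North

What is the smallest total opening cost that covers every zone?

The greedy cost-per-new-zone heuristic would pick Y and N for 16, but a cheaper cover exists.
Choose N and T: together they cover South, West, North, Uptown — every zone.
Total opening cost: 12 + 3 = 15.
No cover costs less than 15.

15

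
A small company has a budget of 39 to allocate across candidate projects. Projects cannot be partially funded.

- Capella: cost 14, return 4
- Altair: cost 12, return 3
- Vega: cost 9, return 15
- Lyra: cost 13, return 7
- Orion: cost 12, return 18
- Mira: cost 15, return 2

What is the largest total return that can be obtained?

40

Allowing fractional choices, the relaxed optimum would be about 41.4, but projects are indivisible.
Altair + Vega + Orion: cost 12 + 9 + 12 = 33 ≤ 39, return 3 + 15 + 18 = 36.
Vega + Lyra + Orion: cost 9 + 13 + 12 = 34 ≤ 39, return 15 + 7 + 18 = 40.
Capella + Vega + Orion: cost 14 + 9 + 12 = 35 ≤ 39, return 4 + 15 + 18 = 37.
Best is Vega, Lyra, and Orion with total return 40.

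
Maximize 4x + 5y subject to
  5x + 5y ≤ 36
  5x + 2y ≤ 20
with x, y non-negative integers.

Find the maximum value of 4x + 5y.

35

The continuous relaxation peaks at (0, 7.2) with value 36.00; rounding to a feasible lattice point costs some objective.
(x,y)=(0,7): 5·0+5·7=35≤36, 5·0+2·7=14≤20, objective 35.
(x,y)=(1,6): 5·1+5·6=35≤36, 5·1+2·6=17≤20, objective 34.
(x,y)=(0,6): 5·0+5·6=30≤36, 5·0+2·6=12≤20, objective 30.
Maximum is 35 at (x,y)=(0,7).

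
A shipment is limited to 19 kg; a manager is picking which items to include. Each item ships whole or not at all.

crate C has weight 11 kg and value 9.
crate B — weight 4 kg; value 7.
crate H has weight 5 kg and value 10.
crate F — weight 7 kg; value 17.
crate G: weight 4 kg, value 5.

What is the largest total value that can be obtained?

Take crate B, crate H, and crate F: weight 4 + 5 + 7 = 16 ≤ 19, value 7 + 10 + 17 = 34.
No other feasible combination does better.

34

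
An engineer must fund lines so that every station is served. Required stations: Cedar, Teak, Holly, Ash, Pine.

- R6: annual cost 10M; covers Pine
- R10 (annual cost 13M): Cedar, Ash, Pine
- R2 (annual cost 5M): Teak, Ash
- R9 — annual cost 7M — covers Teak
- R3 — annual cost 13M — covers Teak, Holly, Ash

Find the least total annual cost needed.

The greedy cost-per-new-station heuristic would pick R2, R10, and R3 for 31, but a cheaper cover exists.
Choose R10 and R3: together they cover Cedar, Teak, Holly, Ash, Pine — every station.
Total annual cost: 13 + 13 = 26.
No cover costs less than 26.

26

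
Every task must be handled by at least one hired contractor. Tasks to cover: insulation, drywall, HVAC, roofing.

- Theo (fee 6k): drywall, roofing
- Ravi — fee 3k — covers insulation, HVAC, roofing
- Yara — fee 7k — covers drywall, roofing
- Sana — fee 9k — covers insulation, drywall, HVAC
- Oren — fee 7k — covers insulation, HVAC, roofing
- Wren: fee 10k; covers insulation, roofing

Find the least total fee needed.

9

Choose Theo and Ravi: together they cover insulation, drywall, HVAC, roofing — every task.
Total fee: 6 + 3 = 9.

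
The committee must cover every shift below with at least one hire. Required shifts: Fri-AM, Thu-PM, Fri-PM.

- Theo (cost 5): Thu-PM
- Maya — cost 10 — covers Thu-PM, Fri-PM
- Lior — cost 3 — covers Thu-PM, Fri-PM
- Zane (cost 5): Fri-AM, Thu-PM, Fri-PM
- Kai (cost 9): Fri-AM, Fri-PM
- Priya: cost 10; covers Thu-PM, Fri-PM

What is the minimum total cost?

5

The greedy cost-per-new-shift heuristic would pick Lior and Zane for 8, but a cheaper cover exists.
Zane alone covers Fri-AM, Thu-PM, Fri-PM — every shift.
Total cost: 5.
No cover costs less than 5.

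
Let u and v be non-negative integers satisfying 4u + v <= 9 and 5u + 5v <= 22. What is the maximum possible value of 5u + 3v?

Relaxing integrality, the LP optimum is 16.27 at (u,v) = (1.53, 2.87), which is not an integer point.
(u,v)=(1,3): 4·1+1·3=7≤9, 5·1+5·3=20≤22, objective 14.
(u,v)=(2,1): 4·2+1·1=9≤9, 5·2+5·1=15≤22, objective 13.
No feasible integer point exceeds 14.

14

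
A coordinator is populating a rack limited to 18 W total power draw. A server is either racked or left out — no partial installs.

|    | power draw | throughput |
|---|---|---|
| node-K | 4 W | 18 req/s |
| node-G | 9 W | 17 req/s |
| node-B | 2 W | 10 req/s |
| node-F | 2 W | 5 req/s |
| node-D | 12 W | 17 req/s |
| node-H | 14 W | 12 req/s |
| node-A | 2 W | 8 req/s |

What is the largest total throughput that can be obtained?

53

Take node-K, node-G, node-B, and node-A: power draw 4 + 9 + 2 + 2 = 17 ≤ 18, throughput 18 + 17 + 10 + 8 = 53.
No other feasible combination does better.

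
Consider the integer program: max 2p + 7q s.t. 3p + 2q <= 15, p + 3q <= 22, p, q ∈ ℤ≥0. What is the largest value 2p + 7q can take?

(p,q)=(0,7): 3·0+2·7=14≤15, 1·0+3·7=21≤22, objective 49.
(p,q)=(1,6): 3·1+2·6=15≤15, 1·1+3·6=19≤22, objective 44.
No feasible integer point exceeds 49.

49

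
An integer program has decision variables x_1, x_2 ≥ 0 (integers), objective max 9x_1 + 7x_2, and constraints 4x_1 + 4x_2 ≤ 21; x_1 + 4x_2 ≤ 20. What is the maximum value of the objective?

(x_1,x_2)=(5,0): 4·5+4·0=20≤21, 1·5+4·0=5≤20, objective 45.
(x_1,x_2)=(4,1): 4·4+4·1=20≤21, 1·4+4·1=8≤20, objective 43.
(x_1,x_2)=(4,0): 4·4+4·0=16≤21, 1·4+4·0=4≤20, objective 36.
The best lattice point is (5,0), giving 45.

45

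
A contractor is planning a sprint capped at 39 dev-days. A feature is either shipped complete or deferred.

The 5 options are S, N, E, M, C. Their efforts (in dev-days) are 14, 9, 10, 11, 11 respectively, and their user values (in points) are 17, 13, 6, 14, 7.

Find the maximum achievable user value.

44

Allowing fractional choices, the relaxed optimum would be about 47.2, but features are indivisible.
S + N + C: effort 14 + 9 + 11 = 34 ≤ 39, user value 17 + 13 + 7 = 37.
S + N + M: effort 14 + 9 + 11 = 34 ≤ 39, user value 17 + 13 + 14 = 44.
S + M + C: effort 14 + 11 + 11 = 36 ≤ 39, user value 17 + 14 + 7 = 38.
Best is S, N, and M with total user value 44.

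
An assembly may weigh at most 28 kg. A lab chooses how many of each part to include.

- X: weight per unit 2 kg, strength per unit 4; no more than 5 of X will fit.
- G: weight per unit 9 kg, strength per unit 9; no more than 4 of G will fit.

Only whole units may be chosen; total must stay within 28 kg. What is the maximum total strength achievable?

X has the best ratio (4/2); taking only X gives at most 5×4 = 20 (stopped by the supply cap of 5).
Mixing does better — 5×X and 2×G: weight 28 ≤ 28, strength 5·4 + 2·9 = 38.

38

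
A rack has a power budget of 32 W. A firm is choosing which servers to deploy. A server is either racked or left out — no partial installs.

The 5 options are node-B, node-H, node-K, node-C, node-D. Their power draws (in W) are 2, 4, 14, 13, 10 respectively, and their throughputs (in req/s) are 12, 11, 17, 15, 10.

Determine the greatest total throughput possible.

50

node-B + node-H + node-C + node-D: power draw 2 + 4 + 13 + 10 = 29 ≤ 32, throughput 12 + 11 + 15 + 10 = 48.
node-B + node-H + node-K + node-D: power draw 2 + 4 + 14 + 10 = 30 ≤ 32, throughput 12 + 11 + 17 + 10 = 50.
node-B + node-K + node-C: power draw 2 + 14 + 13 = 29 ≤ 32, throughput 12 + 17 + 15 = 44.
Best is node-B, node-H, node-K, and node-D with total throughput 50.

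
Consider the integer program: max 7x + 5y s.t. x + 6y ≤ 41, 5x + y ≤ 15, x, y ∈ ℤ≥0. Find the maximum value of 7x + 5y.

The continuous relaxation peaks at (1.69, 6.55) with value 44.59; rounding to a feasible lattice point costs some objective.
(x,y)=(2,5): 1·2+6·5=32≤41, 5·2+1·5=15≤15, objective 39.
(x,y)=(1,6): 1·1+6·6=37≤41, 5·1+1·6=11≤15, objective 37.
(x,y)=(2,4): 1·2+6·4=26≤41, 5·2+1·4=14≤15, objective 34.
Maximum is 39 at (x,y)=(2,5).

39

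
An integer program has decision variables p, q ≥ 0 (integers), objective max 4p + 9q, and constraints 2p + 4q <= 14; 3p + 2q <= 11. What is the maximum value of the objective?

31

(p,q)=(1,3): 2·1+4·3=14≤14, 3·1+2·3=9≤11, objective 31.
(p,q)=(0,3): 2·0+4·3=12≤14, 3·0+2·3=6≤11, objective 27.
(p,q)=(2,2): 2·2+4·2=12≤14, 3·2+2·2=10≤11, objective 26.
No feasible integer point exceeds 31.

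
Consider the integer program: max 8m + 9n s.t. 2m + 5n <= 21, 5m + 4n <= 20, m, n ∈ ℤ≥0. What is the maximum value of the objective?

The continuous relaxation peaks at (0.941, 3.82) with value 41.94; rounding to a feasible lattice point costs some objective.
(m,n)=(0,4): 2·0+5·4=20≤21, 5·0+4·4=16≤20, objective 36.
(m,n)=(1,3): 2·1+5·3=17≤21, 5·1+4·3=17≤20, objective 35.
(m,n)=(0,3): 2·0+5·3=15≤21, 5·0+4·3=12≤20, objective 27.
(m,n)=(1,2): 2·1+5·2=12≤21, 5·1+4·2=13≤20, objective 26.
The best lattice point is (0,4), giving 36.

36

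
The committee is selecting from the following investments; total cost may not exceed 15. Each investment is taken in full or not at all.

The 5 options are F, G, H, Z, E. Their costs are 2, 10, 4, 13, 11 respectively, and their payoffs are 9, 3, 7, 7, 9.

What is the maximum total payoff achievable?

F + E: cost 2 + 11 = 13 ≤ 15, payoff 9 + 9 = 18.
F + Z: cost 2 + 13 = 15 ≤ 15, payoff 9 + 7 = 16.
F + H: cost 2 + 4 = 6 ≤ 15, payoff 9 + 7 = 16.
Best is F and E with total payoff 18.

18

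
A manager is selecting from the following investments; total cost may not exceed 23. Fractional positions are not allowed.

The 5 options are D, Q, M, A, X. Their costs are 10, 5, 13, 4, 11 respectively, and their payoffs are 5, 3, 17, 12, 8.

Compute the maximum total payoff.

Take Q, M, and A: cost 5 + 13 + 4 = 22 ≤ 23, payoff 3 + 17 + 12 = 32.
No other feasible combination does better.

32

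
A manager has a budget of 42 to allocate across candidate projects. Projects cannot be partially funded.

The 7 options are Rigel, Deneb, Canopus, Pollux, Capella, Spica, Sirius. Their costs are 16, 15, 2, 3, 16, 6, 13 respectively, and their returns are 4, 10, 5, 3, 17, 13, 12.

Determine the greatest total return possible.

50

Allowing fractional choices, the relaxed optimum would be about 51.3, but projects are indivisible.
Canopus + Capella + Spica + Sirius: cost 2 + 16 + 6 + 13 = 37 ≤ 42, return 5 + 17 + 13 + 12 = 47.
Canopus + Pollux + Capella + Spica + Sirius: cost 2 + 3 + 16 + 6 + 13 = 40 ≤ 42, return 5 + 3 + 17 + 13 + 12 = 50.
Deneb + Canopus + Pollux + Capella + Spica: cost 15 + 2 + 3 + 16 + 6 = 42 ≤ 42, return 10 + 5 + 3 + 17 + 13 = 48.
Best is Canopus, Pollux, Capella, Spica, and Sirius with total return 50.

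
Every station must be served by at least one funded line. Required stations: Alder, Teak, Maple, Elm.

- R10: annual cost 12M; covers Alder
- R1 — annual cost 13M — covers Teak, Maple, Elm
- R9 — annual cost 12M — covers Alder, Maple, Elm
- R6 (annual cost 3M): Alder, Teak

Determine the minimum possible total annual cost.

15

Choose R9 and R6: together they cover Alder, Teak, Maple, Elm — every station.
Total annual cost: 12 + 3 = 15.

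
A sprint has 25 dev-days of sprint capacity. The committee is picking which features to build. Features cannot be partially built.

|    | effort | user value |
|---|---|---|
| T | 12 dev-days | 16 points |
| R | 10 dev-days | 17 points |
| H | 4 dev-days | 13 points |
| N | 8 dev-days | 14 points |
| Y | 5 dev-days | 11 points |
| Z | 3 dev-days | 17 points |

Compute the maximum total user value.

61

Take R, H, N, and Z: effort 10 + 4 + 8 + 3 = 25 ≤ 25, user value 17 + 13 + 14 + 17 = 61.
No other feasible combination does better.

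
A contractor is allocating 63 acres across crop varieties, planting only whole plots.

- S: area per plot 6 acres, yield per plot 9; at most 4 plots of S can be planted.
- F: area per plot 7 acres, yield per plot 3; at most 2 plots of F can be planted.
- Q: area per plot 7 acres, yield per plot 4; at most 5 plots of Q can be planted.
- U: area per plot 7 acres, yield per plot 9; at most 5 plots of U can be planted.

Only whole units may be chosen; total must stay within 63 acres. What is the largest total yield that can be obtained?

81

S has the best ratio (9/6); taking only S gives at most 4×9 = 36 (stopped by the supply cap of 4).
Mixing does better — 4×S and 5×U: area 59 ≤ 63, yield 4·9 + 5·9 = 81.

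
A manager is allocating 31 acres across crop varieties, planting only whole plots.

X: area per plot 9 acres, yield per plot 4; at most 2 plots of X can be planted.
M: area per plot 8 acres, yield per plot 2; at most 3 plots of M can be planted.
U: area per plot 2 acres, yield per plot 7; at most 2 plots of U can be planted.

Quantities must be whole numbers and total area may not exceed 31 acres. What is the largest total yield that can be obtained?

24

2×X, 1×M, and 2×U: area 30 ≤ 31, yield 2·4 + 1·2 + 2·7 = 24.
1×X, 2×M, and 2×U: area 29 ≤ 31, yield 1·4 + 2·2 + 2·7 = 22.
Best is 24.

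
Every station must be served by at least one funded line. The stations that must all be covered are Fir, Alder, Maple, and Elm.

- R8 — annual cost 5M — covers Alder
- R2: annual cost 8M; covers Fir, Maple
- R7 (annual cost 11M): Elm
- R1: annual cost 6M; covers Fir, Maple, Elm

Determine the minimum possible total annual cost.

Choose R8 and R1: together they cover Fir, Alder, Maple, Elm — every station.
Total annual cost: 5 + 6 = 11.

11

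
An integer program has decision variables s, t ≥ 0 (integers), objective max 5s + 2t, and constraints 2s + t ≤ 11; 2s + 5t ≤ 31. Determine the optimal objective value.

Relaxing integrality, the LP optimum is 27.50 at (s,t) = (5.5, 0), which is not an integer point.
(s,t)=(5,1): 2·5+1·1=11≤11, 2·5+5·1=15≤31, objective 27.
(s,t)=(5,0): 2·5+1·0=10≤11, 2·5+5·0=10≤31, objective 25.
The best lattice point is (5,1), giving 27.

27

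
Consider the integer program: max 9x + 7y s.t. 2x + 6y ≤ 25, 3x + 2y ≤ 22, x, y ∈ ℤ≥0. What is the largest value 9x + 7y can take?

(x,y)=(6,2): 2·6+6·2=24≤25, 3·6+2·2=22≤22, objective 68.
(x,y)=(6,1): 2·6+6·1=18≤25, 3·6+2·1=20≤22, objective 61.
(x,y)=(5,2): 2·5+6·2=22≤25, 3·5+2·2=19≤22, objective 59.
No feasible integer point exceeds 68.

68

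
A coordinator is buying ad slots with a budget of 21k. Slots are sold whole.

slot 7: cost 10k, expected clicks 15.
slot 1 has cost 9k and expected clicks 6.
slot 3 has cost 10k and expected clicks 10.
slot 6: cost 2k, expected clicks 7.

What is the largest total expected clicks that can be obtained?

28

slot 7 + slot 3: cost 10 + 10 = 20 ≤ 21, expected clicks 15 + 10 = 25.
slot 1 + slot 3 + slot 6: cost 9 + 10 + 2 = 21 ≤ 21, expected clicks 6 + 10 + 7 = 23.
slot 7 + slot 1 + slot 6: cost 10 + 9 + 2 = 21 ≤ 21, expected clicks 15 + 6 + 7 = 28.
Best is slot 7, slot 1, and slot 6 with total expected clicks 28.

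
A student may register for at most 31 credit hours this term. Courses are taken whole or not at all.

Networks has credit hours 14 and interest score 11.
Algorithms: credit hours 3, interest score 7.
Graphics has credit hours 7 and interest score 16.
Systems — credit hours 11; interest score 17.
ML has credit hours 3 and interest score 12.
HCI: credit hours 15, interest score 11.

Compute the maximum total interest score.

Treat it as a binary knapsack problem.
Allowing fractional choices, the relaxed optimum would be about 57.5, but courses are indivisible.
Algorithms + Graphics + Systems + ML: credit hours 3 + 7 + 11 + 3 = 24 ≤ 31, interest score 7 + 16 + 17 + 12 = 52.
Networks + Algorithms + Graphics + ML: credit hours 14 + 3 + 7 + 3 = 27 ≤ 31, interest score 11 + 7 + 16 + 12 = 46.
Networks + Algorithms + Systems + ML: credit hours 14 + 3 + 11 + 3 = 31 ≤ 31, interest score 11 + 7 + 17 + 12 = 47.
Best is Algorithms, Graphics, Systems, and ML with total interest score 52.

52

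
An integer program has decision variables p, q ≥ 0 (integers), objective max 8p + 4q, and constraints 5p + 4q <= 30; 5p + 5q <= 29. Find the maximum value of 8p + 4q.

40

Relaxing integrality, the LP optimum is 46.40 at (p,q) = (5.8, 0), which is not an integer point.
(p,q)=(5,0): 5·5+4·0=25≤30, 5·5+5·0=25≤29, objective 40.
(p,q)=(4,1): 5·4+4·1=24≤30, 5·4+5·1=25≤29, objective 36.
(p,q)=(4,0): 5·4+4·0=20≤30, 5·4+5·0=20≤29, objective 32.
No feasible integer point exceeds 40.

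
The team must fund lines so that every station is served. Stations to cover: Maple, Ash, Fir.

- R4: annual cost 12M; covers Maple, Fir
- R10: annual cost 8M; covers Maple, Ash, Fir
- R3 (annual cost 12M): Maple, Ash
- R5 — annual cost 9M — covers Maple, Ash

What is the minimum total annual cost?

8

R10 alone covers Maple, Ash, Fir — every station.
Total annual cost: 8.
No cover costs less than 8.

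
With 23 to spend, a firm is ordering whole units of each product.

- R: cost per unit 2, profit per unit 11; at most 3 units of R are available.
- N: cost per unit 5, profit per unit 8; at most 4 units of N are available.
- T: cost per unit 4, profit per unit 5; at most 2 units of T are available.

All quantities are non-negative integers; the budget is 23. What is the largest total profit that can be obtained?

R has the best ratio (11/2); taking only R gives at most 3×11 = 33 (stopped by the supply cap of 3).
Mixing does better — 3×R and 3×N: cost 21 ≤ 23, profit 3·11 + 3·8 = 57.

57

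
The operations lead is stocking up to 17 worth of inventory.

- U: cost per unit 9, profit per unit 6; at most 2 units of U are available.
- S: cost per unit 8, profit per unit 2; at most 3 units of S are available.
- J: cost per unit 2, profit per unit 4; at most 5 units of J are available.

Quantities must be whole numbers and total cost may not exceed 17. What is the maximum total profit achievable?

22

This is a bounded integer knapsack.
1×U and 4×J: cost 17 ≤ 17, profit 1·6 + 4·4 = 22.
5×J: cost 10 ≤ 17, profit 5·4 = 20.
Best is 22.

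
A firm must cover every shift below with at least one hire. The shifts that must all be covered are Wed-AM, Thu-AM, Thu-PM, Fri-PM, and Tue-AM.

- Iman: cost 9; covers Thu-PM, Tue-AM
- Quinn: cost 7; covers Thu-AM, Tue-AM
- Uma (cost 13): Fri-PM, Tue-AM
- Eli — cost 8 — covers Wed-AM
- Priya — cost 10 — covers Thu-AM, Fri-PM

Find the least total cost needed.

27

The greedy cost-per-new-shift heuristic would pick Quinn, Eli, Iman, and Priya for 34, but a cheaper cover exists.
Choose Iman, Eli, and Priya: together they cover Wed-AM, Thu-AM, Thu-PM, Fri-PM, Tue-AM — every shift.
Total cost: 9 + 8 + 10 = 27.
No cover costs less than 27.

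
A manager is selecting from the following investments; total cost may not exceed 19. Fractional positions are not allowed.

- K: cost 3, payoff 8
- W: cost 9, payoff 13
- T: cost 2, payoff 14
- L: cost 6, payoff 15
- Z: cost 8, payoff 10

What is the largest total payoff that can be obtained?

This is a 0-1 knapsack instance.
Allowing fractional choices, the relaxed optimum would be about 48.6, but investments are indivisible.
K + T + L + Z: cost 3 + 2 + 6 + 8 = 19 ≤ 19, payoff 8 + 14 + 15 + 10 = 47.
T + L + Z: cost 2 + 6 + 8 = 16 ≤ 19, payoff 14 + 15 + 10 = 39.
W + T + L: cost 9 + 2 + 6 = 17 ≤ 19, payoff 13 + 14 + 15 = 42.
Best is K, T, L, and Z with total payoff 47.

47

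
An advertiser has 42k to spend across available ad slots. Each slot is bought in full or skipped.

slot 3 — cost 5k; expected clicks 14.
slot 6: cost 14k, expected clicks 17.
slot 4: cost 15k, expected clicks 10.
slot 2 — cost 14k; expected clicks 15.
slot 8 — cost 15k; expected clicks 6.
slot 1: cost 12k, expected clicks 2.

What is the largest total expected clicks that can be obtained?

slot 3 + slot 4 + slot 2: cost 5 + 15 + 14 = 34 ≤ 42, expected clicks 14 + 10 + 15 = 39.
slot 3 + slot 6 + slot 2: cost 5 + 14 + 14 = 33 ≤ 42, expected clicks 14 + 17 + 15 = 46.
slot 3 + slot 6 + slot 4: cost 5 + 14 + 15 = 34 ≤ 42, expected clicks 14 + 17 + 10 = 41.
Best is slot 3, slot 6, and slot 2 with total expected clicks 46.

46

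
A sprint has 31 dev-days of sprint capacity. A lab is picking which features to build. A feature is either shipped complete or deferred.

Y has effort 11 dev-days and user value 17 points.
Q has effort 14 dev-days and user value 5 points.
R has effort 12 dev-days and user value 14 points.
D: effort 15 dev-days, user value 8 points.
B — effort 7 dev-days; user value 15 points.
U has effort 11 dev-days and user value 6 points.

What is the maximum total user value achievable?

Allowing fractional choices, the relaxed optimum would be about 46.5, but features are indivisible.
Y + B + U: effort 11 + 7 + 11 = 29 ≤ 31, user value 17 + 15 + 6 = 38.
Y + R + B: effort 11 + 12 + 7 = 30 ≤ 31, user value 17 + 14 + 15 = 46.
Best is Y, R, and B with total user value 46.

46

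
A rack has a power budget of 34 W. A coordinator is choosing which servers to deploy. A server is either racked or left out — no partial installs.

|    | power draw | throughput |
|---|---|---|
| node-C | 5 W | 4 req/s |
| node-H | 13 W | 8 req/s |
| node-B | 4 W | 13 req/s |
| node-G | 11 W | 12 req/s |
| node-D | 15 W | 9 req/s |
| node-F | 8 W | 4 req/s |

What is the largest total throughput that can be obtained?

37

This is a 0-1 knapsack instance.
node-B + node-G + node-D: power draw 4 + 11 + 15 = 30 ≤ 34, throughput 13 + 12 + 9 = 34.
node-C + node-H + node-B + node-G: power draw 5 + 13 + 4 + 11 = 33 ≤ 34, throughput 4 + 8 + 13 + 12 = 37.
node-H + node-B + node-G: power draw 13 + 4 + 11 = 28 ≤ 34, throughput 8 + 13 + 12 = 33.
Best is node-C, node-H, node-B, and node-G with total throughput 37.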